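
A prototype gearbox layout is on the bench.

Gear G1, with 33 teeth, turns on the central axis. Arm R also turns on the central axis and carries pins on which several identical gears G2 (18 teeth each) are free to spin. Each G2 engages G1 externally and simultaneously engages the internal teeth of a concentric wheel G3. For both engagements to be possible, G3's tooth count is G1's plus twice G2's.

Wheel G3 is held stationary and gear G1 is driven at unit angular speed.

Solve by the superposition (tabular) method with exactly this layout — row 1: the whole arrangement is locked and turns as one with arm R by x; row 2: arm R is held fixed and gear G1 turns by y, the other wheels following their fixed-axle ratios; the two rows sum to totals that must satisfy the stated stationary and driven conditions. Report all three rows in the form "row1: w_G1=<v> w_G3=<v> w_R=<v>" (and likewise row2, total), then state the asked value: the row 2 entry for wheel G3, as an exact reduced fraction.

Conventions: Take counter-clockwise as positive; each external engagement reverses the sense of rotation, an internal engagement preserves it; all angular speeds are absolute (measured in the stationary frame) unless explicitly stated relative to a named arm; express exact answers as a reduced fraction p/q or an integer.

row1: w_G1=11/34 w_G3=11/34 w_R=11/34
row2: w_G1=23/34 w_G3=-11/34 w_R=0
total: w_G1=1 w_G3=0 w_R=11/34
asked value: -11/34

class = planetary set [G3 = 33+2·18 = 69; Willis about the carrier]
row 1: whole set turns with the arm by x
superposition row 2 [arm held]: sun y, ring −(33/69)·y, arm 0
boundary: total ω_ring = x − (33/69)·y = 0 and total ω_sun = x + y = 1  ⇒  y = 23/34, x = 11/34
row 2 ring = −(33/69)·23/34 = -11/34
totals (row 1 + row 2): sun 11/34 + 23/34 = 1, ring 11/34 + (-11/34) = 0, arm 11/34 + 0 = 11/34
asked cell (row2, ring) = -11/34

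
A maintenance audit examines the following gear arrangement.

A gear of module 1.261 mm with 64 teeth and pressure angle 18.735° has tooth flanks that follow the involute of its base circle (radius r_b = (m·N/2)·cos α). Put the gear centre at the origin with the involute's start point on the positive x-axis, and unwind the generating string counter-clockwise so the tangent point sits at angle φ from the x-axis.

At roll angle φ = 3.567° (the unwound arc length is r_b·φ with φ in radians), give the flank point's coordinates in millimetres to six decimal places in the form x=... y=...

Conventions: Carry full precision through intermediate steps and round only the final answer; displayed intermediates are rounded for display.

class = single-mesh tooth geometry [base-circle involute, m = 1.261, 64T]
pitch radius r_p = m·N/2 = 1.261·64/2 = 40.352000
base radius r_b = r_p·cos α = 40.352000·cos 18.735° = 38.213919
roll angle φ = 3.567° = 0.06225589 rad
x = r_b·(cos φ + φ·sin φ) = 38.287902
y = r_b·(sin φ − φ·cos φ) = 0.003072

x=38.287902 y=0.003072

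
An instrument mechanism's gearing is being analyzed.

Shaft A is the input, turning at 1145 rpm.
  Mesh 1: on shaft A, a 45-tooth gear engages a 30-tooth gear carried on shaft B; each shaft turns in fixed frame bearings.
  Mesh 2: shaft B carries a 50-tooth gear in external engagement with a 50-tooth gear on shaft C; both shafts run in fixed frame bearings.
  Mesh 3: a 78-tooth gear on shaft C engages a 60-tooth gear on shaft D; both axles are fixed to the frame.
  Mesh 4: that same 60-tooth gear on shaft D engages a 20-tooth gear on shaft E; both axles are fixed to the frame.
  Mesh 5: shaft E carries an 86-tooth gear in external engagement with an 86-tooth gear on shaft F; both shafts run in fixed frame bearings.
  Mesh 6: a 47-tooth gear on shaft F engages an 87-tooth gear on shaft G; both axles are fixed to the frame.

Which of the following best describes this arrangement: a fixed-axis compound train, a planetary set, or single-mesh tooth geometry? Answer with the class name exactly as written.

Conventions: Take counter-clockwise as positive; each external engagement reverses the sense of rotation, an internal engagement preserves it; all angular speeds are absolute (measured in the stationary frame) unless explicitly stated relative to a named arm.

topology: fixed-axis compound train — 6 meshes, A→G
classification: fixed-axis compound train

fixed-axis compound train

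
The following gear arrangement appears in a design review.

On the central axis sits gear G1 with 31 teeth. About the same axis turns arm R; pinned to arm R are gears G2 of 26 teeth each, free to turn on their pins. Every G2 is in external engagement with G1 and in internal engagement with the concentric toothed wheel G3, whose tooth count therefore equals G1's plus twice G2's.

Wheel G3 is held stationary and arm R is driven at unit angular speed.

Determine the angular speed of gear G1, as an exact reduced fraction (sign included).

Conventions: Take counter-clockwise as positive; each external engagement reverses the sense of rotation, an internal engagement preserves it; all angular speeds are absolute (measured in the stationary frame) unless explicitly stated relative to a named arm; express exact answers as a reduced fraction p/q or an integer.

114/31

recognized (axles ride arm R): planetary set, 31/26/83 teeth
ring teeth: 31 + 2·26 = 83
31(ω_sun−ω_arm) = −83(ω_ring−ω_arm),  ω_ring = 0, ω_arm = 1
ω_sun = 1 − (83/31)(0−1) = 114/31
exact speed ratio = 114/31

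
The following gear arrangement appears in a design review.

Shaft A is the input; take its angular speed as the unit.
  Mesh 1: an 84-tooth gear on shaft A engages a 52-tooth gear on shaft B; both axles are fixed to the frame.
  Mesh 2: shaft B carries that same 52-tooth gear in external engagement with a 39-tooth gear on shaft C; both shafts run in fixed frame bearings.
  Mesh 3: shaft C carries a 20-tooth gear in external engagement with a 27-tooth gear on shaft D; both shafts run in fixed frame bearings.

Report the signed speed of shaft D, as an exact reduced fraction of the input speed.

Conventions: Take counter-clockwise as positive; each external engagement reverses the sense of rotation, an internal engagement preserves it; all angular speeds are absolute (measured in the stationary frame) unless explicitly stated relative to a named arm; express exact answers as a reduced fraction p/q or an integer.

-560/351

3-mesh fixed-axis compound train (all bearings frame-fixed)
mesh 1 [84T→52T]: |ω|/ω_in = 1×84/52 = 21/13, sense flips to −
mesh 2 [52T→39T]: |ω|/ω_in = (21/13)×52/39 = 28/13, sense flips to +
mesh 3 [20T→27T]: |ω|/ω_in = (28/13)×20/27 = 560/351, sense flips to −
signed output speed (× input speed) = -560/351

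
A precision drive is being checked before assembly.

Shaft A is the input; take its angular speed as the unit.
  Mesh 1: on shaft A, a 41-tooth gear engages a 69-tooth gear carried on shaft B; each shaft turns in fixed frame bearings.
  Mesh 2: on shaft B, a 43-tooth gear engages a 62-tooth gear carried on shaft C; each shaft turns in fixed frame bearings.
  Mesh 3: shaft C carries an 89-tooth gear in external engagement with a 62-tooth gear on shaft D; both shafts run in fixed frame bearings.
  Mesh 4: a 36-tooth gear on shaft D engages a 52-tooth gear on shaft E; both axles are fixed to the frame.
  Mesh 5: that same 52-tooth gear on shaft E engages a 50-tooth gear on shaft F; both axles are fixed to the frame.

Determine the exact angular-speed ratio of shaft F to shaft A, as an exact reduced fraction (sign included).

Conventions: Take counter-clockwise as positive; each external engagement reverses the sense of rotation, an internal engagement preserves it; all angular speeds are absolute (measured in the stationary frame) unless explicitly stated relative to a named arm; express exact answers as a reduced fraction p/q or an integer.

-470721/1105150

class = fixed-axis compound train [5 meshes; 5 ratios multiply, 5 sense flips]
mesh 1 [41T→69T]: running ratio 41/69, sense −
mesh 2 [43T→62T]: running ratio 1763/4278, sense +
mesh 3 [89T→62T]: running ratio 156907/265236, sense −
mesh 4 [36T→52T]: running ratio 470721/1149356, sense +
mesh 5 [52T→50T]: running ratio 470721/1105150, sense −
ω_out/ω_in = -470721/1105150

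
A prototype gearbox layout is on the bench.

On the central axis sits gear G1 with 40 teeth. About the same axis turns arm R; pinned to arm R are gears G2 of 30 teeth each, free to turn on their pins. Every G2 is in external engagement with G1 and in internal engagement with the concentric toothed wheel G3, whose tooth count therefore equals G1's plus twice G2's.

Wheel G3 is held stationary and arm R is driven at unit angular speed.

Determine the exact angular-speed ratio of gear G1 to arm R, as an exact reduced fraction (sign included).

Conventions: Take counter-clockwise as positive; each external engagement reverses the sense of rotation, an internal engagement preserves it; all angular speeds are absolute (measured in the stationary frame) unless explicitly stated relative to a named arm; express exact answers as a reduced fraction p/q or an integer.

7/2

recognized (axles ride arm R): planetary set, 40/30/100 teeth
ring teeth: 40 + 2·30 = 100
40(ω_sun−ω_arm) = −100(ω_ring−ω_arm),  ω_ring = 0, ω_arm = 1
ω_sun = 1 − (100/40)(0−1) = 7/2
ω_out/ω_in = 7/2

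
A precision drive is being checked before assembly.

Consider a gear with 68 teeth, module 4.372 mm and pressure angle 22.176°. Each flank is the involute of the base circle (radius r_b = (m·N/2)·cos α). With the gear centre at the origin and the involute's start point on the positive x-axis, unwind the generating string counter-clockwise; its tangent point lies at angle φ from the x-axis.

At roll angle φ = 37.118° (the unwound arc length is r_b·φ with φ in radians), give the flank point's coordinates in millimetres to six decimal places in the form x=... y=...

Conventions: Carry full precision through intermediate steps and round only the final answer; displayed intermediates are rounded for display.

topology: single-mesh involute geometry — m = 4.372, N = 68
pitch radius r_p = m·N/2 = 4.372·68/2 = 148.648000
base radius r_b = r_p·cos α = 148.648000·cos 22.176° = 137.652325
roll angle φ = 37.118° = 0.64783131 rad
x = r_b·(cos φ + φ·sin φ) = 163.576899
y = r_b·(sin φ − φ·cos φ) = 11.959437

x=163.576899 y=11.959437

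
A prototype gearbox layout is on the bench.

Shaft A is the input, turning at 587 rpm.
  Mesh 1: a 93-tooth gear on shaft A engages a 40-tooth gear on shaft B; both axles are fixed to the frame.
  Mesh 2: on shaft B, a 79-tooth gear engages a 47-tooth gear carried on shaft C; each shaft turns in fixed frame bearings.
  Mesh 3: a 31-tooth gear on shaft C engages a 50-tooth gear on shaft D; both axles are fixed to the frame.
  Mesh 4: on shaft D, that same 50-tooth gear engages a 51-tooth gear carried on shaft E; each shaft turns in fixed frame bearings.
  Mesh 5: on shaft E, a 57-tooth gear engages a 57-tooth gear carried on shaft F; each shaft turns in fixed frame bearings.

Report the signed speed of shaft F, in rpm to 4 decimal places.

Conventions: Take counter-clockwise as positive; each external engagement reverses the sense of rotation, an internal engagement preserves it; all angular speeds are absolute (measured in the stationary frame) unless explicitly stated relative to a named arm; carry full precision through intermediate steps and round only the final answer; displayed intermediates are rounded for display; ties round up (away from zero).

-1394.3821 rpm

recognized (6 fixed axles, 5 meshes): fixed-axis compound train
mesh 1 [93T→40T]: ω = 587.0000×93/40 = 1364.7750 rpm, sense flips to −
mesh 2 [79T→47T]: ω = 1364.7750×79/47 = 2293.9835 rpm, sense flips to +
mesh 3 [31T→50T]: ω = 2293.9835×31/50 = 1422.2698 rpm, sense flips to −
mesh 4 [50T→51T]: ω = 1422.2698×50/51 = 1394.3821 rpm, sense flips to +
mesh 5 [57T→57T]: ω = 1394.3821×57/57 = 1394.3821 rpm, sense flips to −
signed output speed = -1394.3821 rpm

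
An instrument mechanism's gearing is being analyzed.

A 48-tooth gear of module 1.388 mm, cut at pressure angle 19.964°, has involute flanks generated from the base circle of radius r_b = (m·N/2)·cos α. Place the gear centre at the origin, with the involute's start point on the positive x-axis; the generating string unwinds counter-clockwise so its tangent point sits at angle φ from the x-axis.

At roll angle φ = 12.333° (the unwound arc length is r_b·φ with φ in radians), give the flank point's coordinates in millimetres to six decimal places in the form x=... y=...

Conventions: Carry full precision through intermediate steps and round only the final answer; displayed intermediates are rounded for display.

x=32.027163 y=0.103607

recognized (one wheel, involute flank): single-mesh tooth geometry, m = 1.388, N = 48
pitch radius r_p = m·N/2 = 1.388·48/2 = 33.312000
base radius r_b = r_p·cos α = 33.312000·cos 19.964° = 31.310193
roll angle φ = 12.333° = 0.21525146 rad
x = r_b·(cos φ + φ·sin φ) = 32.027163
y = r_b·(sin φ − φ·cos φ) = 0.103607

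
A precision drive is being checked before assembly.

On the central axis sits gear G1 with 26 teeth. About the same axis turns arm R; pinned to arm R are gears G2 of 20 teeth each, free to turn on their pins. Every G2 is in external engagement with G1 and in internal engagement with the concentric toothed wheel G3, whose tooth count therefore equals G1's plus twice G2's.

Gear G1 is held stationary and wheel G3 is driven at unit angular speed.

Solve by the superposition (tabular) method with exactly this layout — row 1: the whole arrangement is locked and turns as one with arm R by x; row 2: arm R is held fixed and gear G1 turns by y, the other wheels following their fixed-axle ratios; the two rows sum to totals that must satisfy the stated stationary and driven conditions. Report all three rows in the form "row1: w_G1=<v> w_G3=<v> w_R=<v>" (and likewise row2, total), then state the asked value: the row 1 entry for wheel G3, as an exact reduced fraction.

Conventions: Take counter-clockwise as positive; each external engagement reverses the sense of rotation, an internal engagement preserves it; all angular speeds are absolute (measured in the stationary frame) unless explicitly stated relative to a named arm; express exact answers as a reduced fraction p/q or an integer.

row1: w_G1=33/46 w_G3=33/46 w_R=33/46
row2: w_G1=-33/46 w_G3=13/46 w_R=0
total: w_G1=0 w_G3=1 w_R=33/46
asked value: 33/46

planetary set (26T centre, 20T on arm, 66T internal) — Willis relation
superposition row 1 [locked train]: every member turns x
row 2 — arm fixed, fixed-axis ratios: sun y, ring −(26/66)·y, arm 0
boundary: total ω_sun = x + y = 0 and total ω_ring = x − (26/66)·y = 1  ⇒  y = -33/46, x = 33/46
row 2 ring = −(26/66)·(-33/46) = 13/46
totals (row 1 + row 2): sun 33/46 + (-33/46) = 0, ring 33/46 + 13/46 = 1, arm 33/46 + 0 = 33/46
asked cell (row1, ring) = 33/46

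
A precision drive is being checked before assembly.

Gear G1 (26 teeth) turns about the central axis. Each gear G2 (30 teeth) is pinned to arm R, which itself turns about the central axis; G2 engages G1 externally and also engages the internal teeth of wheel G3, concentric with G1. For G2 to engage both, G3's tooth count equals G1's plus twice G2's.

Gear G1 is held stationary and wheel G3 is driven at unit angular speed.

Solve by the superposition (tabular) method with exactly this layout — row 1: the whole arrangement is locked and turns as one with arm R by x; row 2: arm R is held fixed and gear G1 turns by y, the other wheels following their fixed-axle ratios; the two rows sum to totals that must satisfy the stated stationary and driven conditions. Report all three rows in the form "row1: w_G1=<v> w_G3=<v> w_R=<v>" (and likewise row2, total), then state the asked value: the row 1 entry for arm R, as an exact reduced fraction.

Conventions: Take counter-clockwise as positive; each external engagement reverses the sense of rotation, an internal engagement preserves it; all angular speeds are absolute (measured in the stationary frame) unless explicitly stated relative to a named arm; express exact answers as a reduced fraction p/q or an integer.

row1: w_G1=43/56 w_G3=43/56 w_R=43/56
row2: w_G1=-43/56 w_G3=13/56 w_R=0
total: w_G1=0 w_G3=1 w_R=43/56
asked value: 43/56

recognized (axles ride arm R): planetary set, 26/30/86 teeth
row 1 (train locked, turned with arm): all members turn x
superposition row 2 [arm held]: sun y, ring −(26/86)·y, arm 0
boundary: total ω_sun = x + y = 0 and total ω_ring = x − (26/86)·y = 1  ⇒  y = -43/56, x = 43/56
row 2 ring = −(26/86)·(-43/56) = 13/56
totals (row 1 + row 2): sun 43/56 + (-43/56) = 0, ring 43/56 + 13/56 = 1, arm 43/56 + 0 = 43/56
asked cell (row1, arm) = 43/56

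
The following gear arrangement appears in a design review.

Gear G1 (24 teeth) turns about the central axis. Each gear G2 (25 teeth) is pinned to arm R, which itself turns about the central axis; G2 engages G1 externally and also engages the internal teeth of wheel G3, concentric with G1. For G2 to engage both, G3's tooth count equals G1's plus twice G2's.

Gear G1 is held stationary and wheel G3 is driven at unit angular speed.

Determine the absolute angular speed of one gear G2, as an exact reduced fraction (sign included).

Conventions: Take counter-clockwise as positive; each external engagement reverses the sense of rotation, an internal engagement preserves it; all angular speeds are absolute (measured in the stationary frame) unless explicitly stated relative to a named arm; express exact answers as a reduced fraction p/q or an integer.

topology: planetary set — G1 24T / G2 25T / G3 74T, arm = carrier (Willis)
ring teeth: 24 + 2·25 = 74
24(ω_sun−ω_arm) = −74(ω_ring−ω_arm),  ω_sun = 0, ω_ring = 1
24(0−ω_arm) = −74(1−ω_arm)  ⇒  98·ω_arm = 74  ⇒  ω_arm = 37/49
sun–planet mesh: 24·(0−37/49) = −25·(ω_p−ω_arm)  ⇒  ω_p−ω_arm = 888/1225
ω_p = 37/49 + 888/1225 = 37/25
exact speed ratio = 37/25

37/25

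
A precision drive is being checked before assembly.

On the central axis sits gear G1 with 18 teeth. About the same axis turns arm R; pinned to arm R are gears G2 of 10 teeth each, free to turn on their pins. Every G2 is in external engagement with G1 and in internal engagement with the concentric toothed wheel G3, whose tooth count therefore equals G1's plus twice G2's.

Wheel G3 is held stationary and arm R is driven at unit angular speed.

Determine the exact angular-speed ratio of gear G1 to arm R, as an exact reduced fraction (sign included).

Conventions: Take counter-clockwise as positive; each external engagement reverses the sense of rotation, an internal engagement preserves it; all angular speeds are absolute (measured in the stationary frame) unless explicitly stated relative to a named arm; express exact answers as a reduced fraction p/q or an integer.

28/9

topology: planetary set — G1 18T / G2 10T / G3 38T, arm = carrier (Willis)
ring teeth: 18 + 2·10 = 38
18(ω_sun−ω_arm) = −38(ω_ring−ω_arm),  ω_ring = 0, ω_arm = 1
ω_sun = 1 − (38/18)(0−1) = 28/9
ω_out/ω_in = 28/9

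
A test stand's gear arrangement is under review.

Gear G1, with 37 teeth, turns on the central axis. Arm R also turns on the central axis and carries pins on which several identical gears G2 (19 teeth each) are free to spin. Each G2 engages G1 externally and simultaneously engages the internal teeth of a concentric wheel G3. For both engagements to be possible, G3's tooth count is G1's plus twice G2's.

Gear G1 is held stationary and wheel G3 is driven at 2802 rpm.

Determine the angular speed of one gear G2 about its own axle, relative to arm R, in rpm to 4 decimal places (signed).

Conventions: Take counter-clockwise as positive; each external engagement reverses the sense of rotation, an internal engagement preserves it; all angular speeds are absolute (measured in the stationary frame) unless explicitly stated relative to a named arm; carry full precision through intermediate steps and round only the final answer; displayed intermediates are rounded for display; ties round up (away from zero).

recognized (axles ride arm R): planetary set, 37/19/75 teeth
normalise by the input: solve with ω_ring = 1, then scale by 2802 rpm
ring teeth: 37 + 2·19 = 75
37(ω_sun−ω_arm) = −75(ω_ring−ω_arm),  ω_sun = 0, ω_ring = 1
37(0−ω_arm) = −75(1−ω_arm)  ⇒  112·ω_arm = 75  ⇒  ω_arm = 75/112
sun–planet mesh: 37·(0−75/112) = −19·(ω_p−ω_arm)  ⇒  ω_p−ω_arm = 2775/2128
scale: ω_p−ω_arm = 2775/2128 × 2802 rpm = +3653.9239 rpm

+3653.9239 rpm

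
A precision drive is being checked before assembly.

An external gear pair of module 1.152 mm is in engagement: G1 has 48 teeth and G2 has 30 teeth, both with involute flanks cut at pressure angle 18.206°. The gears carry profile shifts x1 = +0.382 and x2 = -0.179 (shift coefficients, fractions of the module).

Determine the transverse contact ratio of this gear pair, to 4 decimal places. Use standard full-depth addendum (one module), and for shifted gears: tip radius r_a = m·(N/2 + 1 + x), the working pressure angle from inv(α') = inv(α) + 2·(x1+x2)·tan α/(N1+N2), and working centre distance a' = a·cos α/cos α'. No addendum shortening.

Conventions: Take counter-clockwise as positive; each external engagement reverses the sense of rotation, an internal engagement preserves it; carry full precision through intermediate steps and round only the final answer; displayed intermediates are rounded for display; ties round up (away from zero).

topology: single-mesh involute geometry — m = 1.152, 48T/30T pair
base radii: r_b1 = 26.263923, r_b2 = 16.414952
tip radii: r_a1 = 29.240064, r_a2 = 18.225792
inv(α') = inv(18.206°) + 2·(+0.382-0.179)·tan α/(48+30) = 0.01285663  ⇒  α' = 19.06816°
a' = a·cos α / cos α' = 44.9280·cos 18.206°/cos 19.06816° = 45.156588
action lengths: √(r_a1²−r_b1²) = 12.852537, √(r_a2²−r_b2²) = 7.920155
base pitch p_b = π·m·cos α = 3.437939
CR = (12.852537 + 7.920155 − 45.156588·sin 19.06816°)/3.437939 = 1.751155
contact ratio ≈ 1.7512

1.7512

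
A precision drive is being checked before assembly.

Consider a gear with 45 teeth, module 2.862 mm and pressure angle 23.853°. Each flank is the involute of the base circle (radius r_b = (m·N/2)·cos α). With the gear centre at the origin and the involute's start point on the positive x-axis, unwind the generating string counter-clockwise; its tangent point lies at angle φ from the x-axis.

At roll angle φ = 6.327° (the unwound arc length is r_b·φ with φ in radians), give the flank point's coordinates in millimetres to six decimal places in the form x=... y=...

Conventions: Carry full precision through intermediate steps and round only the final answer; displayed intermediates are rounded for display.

class = single-mesh tooth geometry [base-circle involute, m = 2.862, 45T]
pitch radius r_p = m·N/2 = 2.862·45/2 = 64.395000
base radius r_b = r_p·cos α = 64.395000·cos 23.853° = 58.894765
roll angle φ = 6.327° = 0.11042698 rad
x = r_b·(cos φ + φ·sin φ) = 59.252756
y = r_b·(sin φ − φ·cos φ) = 0.026403

x=59.252756 y=0.026403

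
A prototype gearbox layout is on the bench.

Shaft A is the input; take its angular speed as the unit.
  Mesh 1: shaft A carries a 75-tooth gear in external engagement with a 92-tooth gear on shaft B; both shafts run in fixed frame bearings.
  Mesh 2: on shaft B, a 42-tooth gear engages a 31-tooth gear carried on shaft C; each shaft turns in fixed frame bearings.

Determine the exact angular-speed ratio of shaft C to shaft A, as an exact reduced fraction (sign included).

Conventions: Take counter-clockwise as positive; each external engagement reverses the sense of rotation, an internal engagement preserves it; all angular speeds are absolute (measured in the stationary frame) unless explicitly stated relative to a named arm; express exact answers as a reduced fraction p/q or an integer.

class = fixed-axis compound train [2 meshes; 2 ratios multiply, 2 sense flips]
mesh 1 [75T→92T]: running ratio 75/92, sense −
mesh 2 [42T→31T]: running ratio 1575/1426, sense +
ω_out/ω_in = 1575/1426

1575/1426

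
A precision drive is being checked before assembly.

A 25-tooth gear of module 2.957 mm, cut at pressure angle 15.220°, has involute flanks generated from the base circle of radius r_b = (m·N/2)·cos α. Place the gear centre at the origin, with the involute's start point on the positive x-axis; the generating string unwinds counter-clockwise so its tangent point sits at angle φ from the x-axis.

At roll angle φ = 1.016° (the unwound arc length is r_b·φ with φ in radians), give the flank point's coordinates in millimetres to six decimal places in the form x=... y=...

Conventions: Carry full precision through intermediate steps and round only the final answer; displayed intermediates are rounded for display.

x=35.671644 y=0.000066

single-mesh involute tooth geometry (25T wheel at module 2.957)
pitch radius r_p = m·N/2 = 2.957·25/2 = 36.962500
base radius r_b = r_p·cos α = 36.962500·cos 15.220° = 35.666037
roll angle φ = 1.016° = 0.01773255 rad
x = r_b·(cos φ + φ·sin φ) = 35.671644
y = r_b·(sin φ − φ·cos φ) = 0.000066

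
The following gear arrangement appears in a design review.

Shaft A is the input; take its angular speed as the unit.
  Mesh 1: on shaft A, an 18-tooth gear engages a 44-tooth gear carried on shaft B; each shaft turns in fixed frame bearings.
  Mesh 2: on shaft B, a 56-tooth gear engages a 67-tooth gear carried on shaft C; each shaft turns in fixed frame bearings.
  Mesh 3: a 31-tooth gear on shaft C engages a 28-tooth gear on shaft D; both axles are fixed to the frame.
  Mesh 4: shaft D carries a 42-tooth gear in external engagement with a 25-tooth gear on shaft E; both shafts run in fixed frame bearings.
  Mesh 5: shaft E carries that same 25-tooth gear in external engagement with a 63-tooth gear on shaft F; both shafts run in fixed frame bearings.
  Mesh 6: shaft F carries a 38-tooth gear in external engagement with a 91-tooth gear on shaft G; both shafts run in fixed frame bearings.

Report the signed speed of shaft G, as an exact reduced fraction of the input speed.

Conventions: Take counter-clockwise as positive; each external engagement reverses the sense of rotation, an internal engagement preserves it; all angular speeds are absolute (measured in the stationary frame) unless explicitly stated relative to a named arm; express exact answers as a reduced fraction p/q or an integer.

7068/67067

6-mesh fixed-axis compound train (all bearings frame-fixed)
mesh 1 [18T→44T]: |ω|/ω_in = 1×18/44 = 9/22, sense flips to −
mesh 2 [56T→67T]: |ω|/ω_in = (9/22)×56/67 = 252/737, sense flips to +
mesh 3 [31T→28T]: |ω|/ω_in = (252/737)×31/28 = 279/737, sense flips to −
mesh 4 [42T→25T]: |ω|/ω_in = (279/737)×42/25 = 11718/18425, sense flips to +
mesh 5 [25T→63T]: |ω|/ω_in = (11718/18425)×25/63 = 186/737, sense flips to −
mesh 6 [38T→91T]: |ω|/ω_in = (186/737)×38/91 = 7068/67067, sense flips to +
signed output speed (× input speed) = 7068/67067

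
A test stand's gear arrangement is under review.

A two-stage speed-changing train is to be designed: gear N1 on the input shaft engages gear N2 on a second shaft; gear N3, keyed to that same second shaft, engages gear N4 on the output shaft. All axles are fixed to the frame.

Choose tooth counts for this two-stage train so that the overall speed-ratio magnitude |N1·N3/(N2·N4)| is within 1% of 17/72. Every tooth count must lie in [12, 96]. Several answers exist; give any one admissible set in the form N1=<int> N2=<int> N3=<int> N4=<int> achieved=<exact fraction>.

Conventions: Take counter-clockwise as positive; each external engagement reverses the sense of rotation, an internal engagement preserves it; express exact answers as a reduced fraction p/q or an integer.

N1=12 N2=72 N3=17 N4=12 achieved=17/72

class = fixed-axis compound train [2-stage, 17/72 wanted]
target = 17/72 in lowest terms: an exact hit needs N1·N3 = k·17 and N2·N4 = k·72 for one integer k, every count in [12, 96]; additionally prefer no 1:1 stage (N1 ≠ N2, N3 ≠ N4)
k = 1…11: no 1:1-free in-range split of k·17 and k·72 into factor pairs; take k = 12
k = 12: N1·N3 = 204 = 12·17, N2·N4 = 864 = 72·12
achieved = 12·17/(72·12) = 17/72; |achieved − target| = 0 ≤ 17/7200 ✓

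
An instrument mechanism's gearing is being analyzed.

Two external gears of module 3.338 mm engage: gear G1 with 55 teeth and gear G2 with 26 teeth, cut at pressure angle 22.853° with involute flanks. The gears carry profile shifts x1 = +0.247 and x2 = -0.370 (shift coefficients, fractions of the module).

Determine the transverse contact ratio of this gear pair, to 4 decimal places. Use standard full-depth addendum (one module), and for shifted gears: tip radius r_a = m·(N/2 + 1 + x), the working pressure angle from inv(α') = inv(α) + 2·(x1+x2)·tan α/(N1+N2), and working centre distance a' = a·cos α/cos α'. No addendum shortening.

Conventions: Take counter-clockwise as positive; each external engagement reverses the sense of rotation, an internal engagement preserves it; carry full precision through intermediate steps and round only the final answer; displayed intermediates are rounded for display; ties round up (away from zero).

single-mesh involute tooth geometry (55T engaging 26T at module 3.338)
base radii: r_b1 = 84.589487, r_b2 = 39.987757
tip radii: r_a1 = 95.957486, r_a2 = 45.496940
inv(α') = inv(22.853°) + 2·(+0.247-0.370)·tan α/(55+26) = 0.02131014  ⇒  α' = 22.43153°
a' = a·cos α / cos α' = 135.1890·cos 22.853°/cos 22.43153° = 134.774822
action lengths: √(r_a1²−r_b1²) = 45.304060, √(r_a2²−r_b2²) = 21.701401
base pitch p_b = π·m·cos α = 9.663480
CR = (45.304060 + 21.701401 − 134.774822·sin 22.43153°)/9.663480 = 1.612070
contact ratio ≈ 1.6121

1.6121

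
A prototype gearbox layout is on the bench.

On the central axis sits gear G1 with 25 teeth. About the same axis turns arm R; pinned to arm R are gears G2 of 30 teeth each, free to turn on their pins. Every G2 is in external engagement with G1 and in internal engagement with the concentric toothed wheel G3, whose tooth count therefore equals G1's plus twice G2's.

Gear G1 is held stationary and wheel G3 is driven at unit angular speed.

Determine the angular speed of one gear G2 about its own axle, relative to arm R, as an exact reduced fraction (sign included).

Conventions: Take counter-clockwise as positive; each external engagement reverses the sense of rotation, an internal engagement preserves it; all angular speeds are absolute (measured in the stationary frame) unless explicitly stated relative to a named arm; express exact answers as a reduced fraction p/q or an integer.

recognized (axles ride arm R): planetary set, 25/30/85 teeth
ring teeth: 25 + 2·30 = 85
25(ω_sun−ω_arm) = −85(ω_ring−ω_arm),  ω_sun = 0, ω_ring = 1
25(0−ω_arm) = −85(1−ω_arm)  ⇒  110·ω_arm = 85  ⇒  ω_arm = 17/22
sun–planet mesh: 25·(0−17/22) = −30·(ω_p−ω_arm)  ⇒  ω_p−ω_arm = 85/132
exact speed ratio = 85/132

85/132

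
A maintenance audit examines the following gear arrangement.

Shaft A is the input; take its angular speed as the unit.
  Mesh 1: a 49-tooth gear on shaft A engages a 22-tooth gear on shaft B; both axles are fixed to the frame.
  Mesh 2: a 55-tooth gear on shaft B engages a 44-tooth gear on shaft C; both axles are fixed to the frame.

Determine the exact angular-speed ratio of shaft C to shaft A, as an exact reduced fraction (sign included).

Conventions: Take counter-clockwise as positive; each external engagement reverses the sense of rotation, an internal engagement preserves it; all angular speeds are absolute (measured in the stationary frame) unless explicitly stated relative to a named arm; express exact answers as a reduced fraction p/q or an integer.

245/88

class = fixed-axis compound train [2 meshes; 2 ratios multiply, 2 sense flips]
mesh 1 [49T→22T]: running ratio 49/22, sense −
mesh 2 [55T→44T]: running ratio 245/88, sense +
ω_out/ω_in = 245/88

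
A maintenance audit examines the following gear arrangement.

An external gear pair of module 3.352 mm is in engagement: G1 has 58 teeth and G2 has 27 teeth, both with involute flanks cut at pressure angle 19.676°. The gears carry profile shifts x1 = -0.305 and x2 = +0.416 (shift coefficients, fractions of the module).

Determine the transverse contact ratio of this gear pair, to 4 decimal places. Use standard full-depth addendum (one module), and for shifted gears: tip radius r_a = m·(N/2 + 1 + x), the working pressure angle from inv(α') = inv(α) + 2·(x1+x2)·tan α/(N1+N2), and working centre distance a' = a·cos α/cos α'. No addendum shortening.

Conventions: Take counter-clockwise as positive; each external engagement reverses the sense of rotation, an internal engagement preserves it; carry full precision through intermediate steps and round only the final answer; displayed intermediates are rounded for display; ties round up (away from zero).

recognized (one external pair, fixed centres): single-mesh tooth geometry, m = 3.352, N1 = 58, N2 = 27
base radii: r_b1 = 91.532187, r_b2 = 42.609811
tip radii: r_a1 = 99.537640, r_a2 = 49.998432
inv(α') = inv(19.676°) + 2·(-0.305+0.416)·tan α/(58+27) = 0.01510226  ⇒  α' = 20.08519°
a' = a·cos α / cos α' = 142.4600·cos 19.676°/cos 20.08519° = 142.828381
action lengths: √(r_a1²−r_b1²) = 39.110108, √(r_a2²−r_b2²) = 26.158119
base pitch p_b = π·m·cos α = 9.915753
CR = (39.110108 + 26.158119 − 142.828381·sin 20.08519°)/9.915753 = 1.635635
contact ratio ≈ 1.6356

1.6356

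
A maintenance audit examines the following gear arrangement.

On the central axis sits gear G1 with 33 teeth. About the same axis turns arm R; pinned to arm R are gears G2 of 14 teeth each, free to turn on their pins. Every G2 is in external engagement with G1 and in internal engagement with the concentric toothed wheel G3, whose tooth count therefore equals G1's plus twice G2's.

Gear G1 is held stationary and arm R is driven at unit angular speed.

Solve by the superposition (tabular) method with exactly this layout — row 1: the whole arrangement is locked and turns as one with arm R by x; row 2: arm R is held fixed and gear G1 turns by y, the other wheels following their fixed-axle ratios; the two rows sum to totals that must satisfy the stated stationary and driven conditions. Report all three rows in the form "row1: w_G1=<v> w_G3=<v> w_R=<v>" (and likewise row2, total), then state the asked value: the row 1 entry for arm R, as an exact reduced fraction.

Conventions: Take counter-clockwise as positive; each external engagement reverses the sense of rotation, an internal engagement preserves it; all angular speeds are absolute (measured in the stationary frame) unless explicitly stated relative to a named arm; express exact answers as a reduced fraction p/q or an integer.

topology: planetary set — G1 33T / G2 14T / G3 61T, arm = carrier (Willis)
row 1 — lock + rotate with arm: ω_sun = ω_ring = ω_arm = x
row 2 (arm held, sun turns y): ω_ring = −(33/61)·y, ω_arm = 0
boundary: total ω_sun = x + y = 0 and total ω_arm = x = 1  ⇒  y = -1, x = 1
row 2 ring = −(33/61)·(-1) = 33/61
totals (row 1 + row 2): sun 1 + (-1) = 0, ring 1 + 33/61 = 94/61, arm 1 + 0 = 1
asked cell (row1, arm) = 1

row1: w_G1=1 w_G3=1 w_R=1
row2: w_G1=-1 w_G3=33/61 w_R=0
total: w_G1=0 w_G3=94/61 w_R=1
asked value: 1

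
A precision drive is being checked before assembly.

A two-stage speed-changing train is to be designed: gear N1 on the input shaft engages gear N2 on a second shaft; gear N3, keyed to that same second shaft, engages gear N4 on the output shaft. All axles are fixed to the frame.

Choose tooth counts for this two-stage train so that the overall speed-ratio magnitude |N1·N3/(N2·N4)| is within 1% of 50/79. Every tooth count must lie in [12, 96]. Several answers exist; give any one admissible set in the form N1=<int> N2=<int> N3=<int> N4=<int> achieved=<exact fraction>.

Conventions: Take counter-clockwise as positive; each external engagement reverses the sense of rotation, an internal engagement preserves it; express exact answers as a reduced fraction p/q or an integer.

2-stage fixed-axis compound train for ratio 50/79
target = 50/79 in lowest terms: an exact hit needs N1·N3 = k·50 and N2·N4 = k·79 for one integer k, every count in [12, 96]; additionally prefer no 1:1 stage (N1 ≠ N2, N3 ≠ N4)
k = 1…11: no 1:1-free in-range split of k·50 and k·79 into factor pairs; take k = 12
k = 12: N1·N3 = 600 = 12·50, N2·N4 = 948 = 79·12
achieved = 12·50/(79·12) = 50/79; |achieved − target| = 0 ≤ 1/158 ✓

N1=12 N2=79 N3=50 N4=12 achieved=50/79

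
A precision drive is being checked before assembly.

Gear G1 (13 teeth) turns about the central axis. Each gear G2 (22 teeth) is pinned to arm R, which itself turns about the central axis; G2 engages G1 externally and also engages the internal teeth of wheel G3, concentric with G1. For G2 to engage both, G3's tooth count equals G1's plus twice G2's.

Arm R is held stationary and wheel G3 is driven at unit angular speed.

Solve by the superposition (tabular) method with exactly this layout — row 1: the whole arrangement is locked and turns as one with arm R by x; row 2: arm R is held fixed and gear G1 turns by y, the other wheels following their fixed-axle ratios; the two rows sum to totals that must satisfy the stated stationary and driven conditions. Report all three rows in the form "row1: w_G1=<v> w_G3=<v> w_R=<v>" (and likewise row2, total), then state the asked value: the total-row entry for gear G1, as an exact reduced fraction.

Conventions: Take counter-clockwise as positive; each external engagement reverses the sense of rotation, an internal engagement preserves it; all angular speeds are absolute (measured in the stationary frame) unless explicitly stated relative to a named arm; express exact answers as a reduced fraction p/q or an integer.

recognized (axles ride arm R): planetary set, 13/22/57 teeth
row 1 — lock + rotate with arm: ω_sun = ω_ring = ω_arm = x
row 2 (arm held, sun turns y): ω_ring = −(13/57)·y, ω_arm = 0
boundary: total ω_arm = x = 0 and total ω_ring = x − (13/57)·y = 1  ⇒  y = -57/13, x = 0
row 2 ring = −(13/57)·(-57/13) = 1
totals (row 1 + row 2): sun 0 + (-57/13) = -57/13, ring 0 + 1 = 1, arm 0 + 0 = 0
asked cell (total, sun) = -57/13

row1: w_G1=0 w_G3=0 w_R=0
row2: w_G1=-57/13 w_G3=1 w_R=0
total: w_G1=-57/13 w_G3=1 w_R=0
asked value: -57/13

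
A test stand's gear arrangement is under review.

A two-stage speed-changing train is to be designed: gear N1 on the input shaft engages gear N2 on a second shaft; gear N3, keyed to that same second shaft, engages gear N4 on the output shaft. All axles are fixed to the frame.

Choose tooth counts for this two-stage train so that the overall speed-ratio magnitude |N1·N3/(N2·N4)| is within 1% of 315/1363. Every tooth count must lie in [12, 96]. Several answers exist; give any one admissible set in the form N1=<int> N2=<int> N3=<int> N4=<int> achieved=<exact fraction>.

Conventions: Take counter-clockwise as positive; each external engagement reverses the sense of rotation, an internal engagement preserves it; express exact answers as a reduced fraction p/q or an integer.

N1=15 N2=29 N3=21 N4=47 achieved=315/1363

class = fixed-axis compound train [2-stage, 315/1363 wanted]
target = 315/1363 in lowest terms: an exact hit needs N1·N3 = k·315 and N2·N4 = k·1363 for one integer k, every count in [12, 96]; additionally prefer no 1:1 stage (N1 ≠ N2, N3 ≠ N4)
k = 1: N1·N3 = 315 = 15·21, N2·N4 = 1363 = 29·47
achieved = 15·21/(29·47) = 315/1363; |achieved − target| = 0 ≤ 63/27260 ✓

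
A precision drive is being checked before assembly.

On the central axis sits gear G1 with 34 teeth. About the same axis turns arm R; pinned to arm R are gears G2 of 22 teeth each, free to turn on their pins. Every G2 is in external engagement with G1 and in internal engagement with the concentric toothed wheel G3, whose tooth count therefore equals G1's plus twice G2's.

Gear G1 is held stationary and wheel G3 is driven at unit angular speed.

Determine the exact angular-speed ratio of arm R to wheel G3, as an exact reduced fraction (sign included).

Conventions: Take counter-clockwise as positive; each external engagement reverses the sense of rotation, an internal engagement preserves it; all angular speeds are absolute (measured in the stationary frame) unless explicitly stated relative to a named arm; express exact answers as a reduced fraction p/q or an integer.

39/56

recognized (axles ride arm R): planetary set, 34/22/78 teeth
ring teeth: 34 + 2·22 = 78
34(ω_sun−ω_arm) = −78(ω_ring−ω_arm),  ω_sun = 0, ω_ring = 1
34(0−ω_arm) = −78(1−ω_arm)  ⇒  112·ω_arm = 78  ⇒  ω_arm = 39/56
ω_out/ω_in = 39/56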